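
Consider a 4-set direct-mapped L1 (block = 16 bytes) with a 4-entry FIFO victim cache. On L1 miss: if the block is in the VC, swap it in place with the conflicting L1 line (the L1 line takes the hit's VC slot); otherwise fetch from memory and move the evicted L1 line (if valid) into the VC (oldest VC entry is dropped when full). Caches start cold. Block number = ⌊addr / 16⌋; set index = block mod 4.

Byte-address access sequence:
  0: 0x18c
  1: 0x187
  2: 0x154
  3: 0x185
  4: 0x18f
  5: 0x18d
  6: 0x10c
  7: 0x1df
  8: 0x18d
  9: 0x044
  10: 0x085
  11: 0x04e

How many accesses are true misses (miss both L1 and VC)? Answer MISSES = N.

  [0] addr=0x18c blk=24 s=0: MISS | VC []
  [1] addr=0x187 blk=24 s=0: L1-HIT | VC []
  [2] addr=0x154 blk=21 s=1: MISS | VC []
  [3] addr=0x185 blk=24 s=0: L1-HIT | VC []
  [4] addr=0x18f blk=24 s=0: L1-HIT | VC []
  [5] addr=0x18d blk=24 s=0: L1-HIT | VC []
  [6] addr=0x10c blk=16 s=0: MISS | VC [24]
  [7] addr=0x1df blk=29 s=1: MISS | VC [24, 21]
  [8] addr=0x18d blk=24 s=0: VC-HIT | VC [16, 21]
  [9] addr=0x44 blk=4 s=0: MISS | VC [16, 21, 24]
  [10] addr=0x85 blk=8 s=0: MISS | VC [16, 21, 24, 4]
  [11] addr=0x4e blk=4 s=0: VC-HIT | VC [16, 21, 24, 8]

MISSES = 6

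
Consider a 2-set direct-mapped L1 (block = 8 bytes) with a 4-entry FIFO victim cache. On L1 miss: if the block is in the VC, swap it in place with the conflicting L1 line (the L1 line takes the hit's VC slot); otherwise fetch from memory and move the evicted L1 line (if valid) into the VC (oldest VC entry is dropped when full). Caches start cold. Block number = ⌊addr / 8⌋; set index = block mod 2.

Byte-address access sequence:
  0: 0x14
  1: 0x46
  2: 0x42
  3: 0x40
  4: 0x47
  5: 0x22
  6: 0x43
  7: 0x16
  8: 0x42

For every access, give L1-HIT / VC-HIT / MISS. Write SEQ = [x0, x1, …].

#0 0x14→b2/s0 MISS; vc=[]
#1 0x46→b8/s0 MISS; vc=[2]
#2 0x42→b8/s0 L1-HIT; vc=[2]
#3 0x40→b8/s0 L1-HIT; vc=[2]
#4 0x47→b8/s0 L1-HIT; vc=[2]
#5 0x22→b4/s0 MISS; vc=[2,8]
#6 0x43→b8/s0 VC-HIT; vc=[2,4]
#7 0x16→b2/s0 VC-HIT; vc=[8,4]
#8 0x42→b8/s0 VC-HIT; vc=[2,4]

SEQ = [MISS, MISS, L1-HIT, L1-HIT, L1-HIT, MISS, VC-HIT, VC-HIT, VC-HIT]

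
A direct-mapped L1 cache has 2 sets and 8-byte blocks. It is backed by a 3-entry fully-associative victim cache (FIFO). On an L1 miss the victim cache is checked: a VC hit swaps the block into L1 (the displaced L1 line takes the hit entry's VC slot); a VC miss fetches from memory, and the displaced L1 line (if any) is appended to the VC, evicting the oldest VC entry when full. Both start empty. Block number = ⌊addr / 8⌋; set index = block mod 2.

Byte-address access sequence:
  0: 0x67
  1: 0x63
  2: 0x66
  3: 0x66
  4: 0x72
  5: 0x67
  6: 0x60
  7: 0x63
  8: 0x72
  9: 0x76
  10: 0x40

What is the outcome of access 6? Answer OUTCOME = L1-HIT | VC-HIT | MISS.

#0 0x67→b12/s0 MISS; vc=[]
#1 0x63→b12/s0 L1-HIT; vc=[]
#2 0x66→b12/s0 L1-HIT; vc=[]
#3 0x66→b12/s0 L1-HIT; vc=[]
#4 0x72→b14/s0 MISS; vc=[12]
#5 0x67→b12/s0 VC-HIT; vc=[14]
#6 0x60→b12/s0 L1-HIT; vc=[14]
#7 0x63→b12/s0 L1-HIT; vc=[14]
#8 0x72→b14/s0 VC-HIT; vc=[12]
#9 0x76→b14/s0 L1-HIT; vc=[12]
#10 0x40→b8/s0 MISS; vc=[12,14]

OUTCOME = L1-HIT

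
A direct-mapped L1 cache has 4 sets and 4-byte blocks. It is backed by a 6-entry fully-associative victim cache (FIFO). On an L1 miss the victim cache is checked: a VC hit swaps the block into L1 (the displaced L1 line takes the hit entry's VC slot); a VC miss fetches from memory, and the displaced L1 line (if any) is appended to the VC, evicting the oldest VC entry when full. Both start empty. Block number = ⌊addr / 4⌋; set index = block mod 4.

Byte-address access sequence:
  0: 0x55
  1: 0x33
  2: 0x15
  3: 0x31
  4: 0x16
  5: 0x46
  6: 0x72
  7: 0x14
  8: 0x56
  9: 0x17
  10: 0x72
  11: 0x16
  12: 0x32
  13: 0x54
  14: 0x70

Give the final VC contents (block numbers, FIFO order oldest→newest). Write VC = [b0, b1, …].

#0 0x55→b21/s1 MISS; vc=[]
#1 0x33→b12/s0 MISS; vc=[]
#2 0x15→b5/s1 MISS; vc=[21]
#3 0x31→b12/s0 L1-HIT; vc=[21]
#4 0x16→b5/s1 L1-HIT; vc=[21]
#5 0x46→b17/s1 MISS; vc=[21,5]
#6 0x72→b28/s0 MISS; vc=[21,5,12]
#7 0x14→b5/s1 VC-HIT; vc=[21,17,12]
#8 0x56→b21/s1 VC-HIT; vc=[5,17,12]
#9 0x17→b5/s1 VC-HIT; vc=[21,17,12]
#10 0x72→b28/s0 L1-HIT; vc=[21,17,12]
#11 0x16→b5/s1 L1-HIT; vc=[21,17,12]
#12 0x32→b12/s0 VC-HIT; vc=[21,17,28]
#13 0x54→b21/s1 VC-HIT; vc=[5,17,28]
#14 0x70→b28/s0 VC-HIT; vc=[5,17,12]

VC = [5, 17, 12]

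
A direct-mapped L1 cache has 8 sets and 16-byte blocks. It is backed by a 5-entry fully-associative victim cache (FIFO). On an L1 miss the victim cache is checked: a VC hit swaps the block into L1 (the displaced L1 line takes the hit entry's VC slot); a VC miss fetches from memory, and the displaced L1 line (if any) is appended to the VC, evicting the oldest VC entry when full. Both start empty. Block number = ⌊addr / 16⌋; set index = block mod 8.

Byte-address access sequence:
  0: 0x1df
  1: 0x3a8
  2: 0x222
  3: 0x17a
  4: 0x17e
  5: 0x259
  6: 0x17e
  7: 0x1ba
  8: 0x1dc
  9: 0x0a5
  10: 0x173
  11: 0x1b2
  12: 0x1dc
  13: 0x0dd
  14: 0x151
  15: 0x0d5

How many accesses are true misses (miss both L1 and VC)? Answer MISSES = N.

#0 0x1df→b29/s5 MISS; vc=[]
#1 0x3a8→b58/s2 MISS; vc=[]
#2 0x222→b34/s2 MISS; vc=[58]
#3 0x17a→b23/s7 MISS; vc=[58]
#4 0x17e→b23/s7 L1-HIT; vc=[58]
#5 0x259→b37/s5 MISS; vc=[58,29]
#6 0x17e→b23/s7 L1-HIT; vc=[58,29]
#7 0x1ba→b27/s3 MISS; vc=[58,29]
#8 0x1dc→b29/s5 VC-HIT; vc=[58,37]
#9 0xa5→b10/s2 MISS; vc=[58,37,34]
#10 0x173→b23/s7 L1-HIT; vc=[58,37,34]
#11 0x1b2→b27/s3 L1-HIT; vc=[58,37,34]
#12 0x1dc→b29/s5 L1-HIT; vc=[58,37,34]
#13 0xdd→b13/s5 MISS; vc=[58,37,34,29]
#14 0x151→b21/s5 MISS; vc=[58,37,34,29,13]
#15 0xd5→b13/s5 VC-HIT; vc=[58,37,34,29,21]

MISSES = 9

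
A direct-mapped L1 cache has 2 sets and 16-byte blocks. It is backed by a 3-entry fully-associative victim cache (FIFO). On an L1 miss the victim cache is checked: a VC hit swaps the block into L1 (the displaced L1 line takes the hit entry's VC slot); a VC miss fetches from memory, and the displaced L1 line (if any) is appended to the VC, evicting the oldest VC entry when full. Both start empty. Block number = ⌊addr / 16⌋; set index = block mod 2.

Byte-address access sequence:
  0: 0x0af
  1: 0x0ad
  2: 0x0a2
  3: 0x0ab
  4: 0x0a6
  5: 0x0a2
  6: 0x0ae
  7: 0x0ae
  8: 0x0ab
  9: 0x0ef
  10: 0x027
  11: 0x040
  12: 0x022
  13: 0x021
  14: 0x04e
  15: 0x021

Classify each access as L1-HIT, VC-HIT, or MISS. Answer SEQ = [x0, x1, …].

  [0] addr=0xaf blk=10 s=0: MISS | VC []
  [1] addr=0xad blk=10 s=0: L1-HIT | VC []
  [2] addr=0xa2 blk=10 s=0: L1-HIT | VC []
  [3] addr=0xab blk=10 s=0: L1-HIT | VC []
  [4] addr=0xa6 blk=10 s=0: L1-HIT | VC []
  [5] addr=0xa2 blk=10 s=0: L1-HIT | VC []
  [6] addr=0xae blk=10 s=0: L1-HIT | VC []
  [7] addr=0xae blk=10 s=0: L1-HIT | VC []
  [8] addr=0xab blk=10 s=0: L1-HIT | VC []
  [9] addr=0xef blk=14 s=0: MISS | VC [10]
  [10] addr=0x27 blk=2 s=0: MISS | VC [10, 14]
  [11] addr=0x40 blk=4 s=0: MISS | VC [10, 14, 2]
  [12] addr=0x22 blk=2 s=0: VC-HIT | VC [10, 14, 4]
  [13] addr=0x21 blk=2 s=0: L1-HIT | VC [10, 14, 4]
  [14] addr=0x4e blk=4 s=0: VC-HIT | VC [10, 14, 2]
  [15] addr=0x21 blk=2 s=0: VC-HIT | VC [10, 14, 4]

SEQ = [MISS, L1-HIT, L1-HIT, L1-HIT, L1-HIT, L1-HIT, L1-HIT, L1-HIT, L1-HIT, MISS, MISS, MISS, VC-HIT, L1-HIT, VC-HIT, VC-HIT]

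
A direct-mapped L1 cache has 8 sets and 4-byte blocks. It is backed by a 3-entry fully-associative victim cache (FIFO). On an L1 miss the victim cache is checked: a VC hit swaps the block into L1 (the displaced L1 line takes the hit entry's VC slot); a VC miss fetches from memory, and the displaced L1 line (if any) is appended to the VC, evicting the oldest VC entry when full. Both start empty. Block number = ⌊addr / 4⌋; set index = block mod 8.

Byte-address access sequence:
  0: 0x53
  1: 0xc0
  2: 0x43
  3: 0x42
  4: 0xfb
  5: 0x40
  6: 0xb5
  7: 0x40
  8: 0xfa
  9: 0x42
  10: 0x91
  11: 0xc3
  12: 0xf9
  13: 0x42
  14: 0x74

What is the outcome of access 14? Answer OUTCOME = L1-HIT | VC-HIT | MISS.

  [0] addr=0x53 blk=20 s=4: MISS | VC []
  [1] addr=0xc0 blk=48 s=0: MISS | VC []
  [2] addr=0x43 blk=16 s=0: MISS | VC [48]
  [3] addr=0x42 blk=16 s=0: L1-HIT | VC [48]
  [4] addr=0xfb blk=62 s=6: MISS | VC [48]
  [5] addr=0x40 blk=16 s=0: L1-HIT | VC [48]
  [6] addr=0xb5 blk=45 s=5: MISS | VC [48]
  [7] addr=0x40 blk=16 s=0: L1-HIT | VC [48]
  [8] addr=0xfa blk=62 s=6: L1-HIT | VC [48]
  [9] addr=0x42 blk=16 s=0: L1-HIT | VC [48]
  [10] addr=0x91 blk=36 s=4: MISS | VC [48, 20]
  [11] addr=0xc3 blk=48 s=0: VC-HIT | VC [16, 20]
  [12] addr=0xf9 blk=62 s=6: L1-HIT | VC [16, 20]
  [13] addr=0x42 blk=16 s=0: VC-HIT | VC [48, 20]
  [14] addr=0x74 blk=29 s=5: MISS | VC [48, 20, 45]

OUTCOME = MISS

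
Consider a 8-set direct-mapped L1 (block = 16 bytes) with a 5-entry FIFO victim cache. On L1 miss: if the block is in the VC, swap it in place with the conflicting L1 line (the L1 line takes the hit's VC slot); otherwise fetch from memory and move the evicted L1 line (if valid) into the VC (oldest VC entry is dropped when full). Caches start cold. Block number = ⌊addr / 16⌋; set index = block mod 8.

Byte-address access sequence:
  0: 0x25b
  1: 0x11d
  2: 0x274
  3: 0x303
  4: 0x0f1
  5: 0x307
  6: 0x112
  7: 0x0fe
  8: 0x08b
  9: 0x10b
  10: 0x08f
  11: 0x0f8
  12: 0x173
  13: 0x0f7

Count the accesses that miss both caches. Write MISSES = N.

  [0] addr=0x25b blk=37 s=5: MISS | VC []
  [1] addr=0x11d blk=17 s=1: MISS | VC []
  [2] addr=0x274 blk=39 s=7: MISS | VC []
  [3] addr=0x303 blk=48 s=0: MISS | VC []
  [4] addr=0xf1 blk=15 s=7: MISS | VC [39]
  [5] addr=0x307 blk=48 s=0: L1-HIT | VC [39]
  [6] addr=0x112 blk=17 s=1: L1-HIT | VC [39]
  [7] addr=0xfe blk=15 s=7: L1-HIT | VC [39]
  [8] addr=0x8b blk=8 s=0: MISS | VC [39, 48]
  [9] addr=0x10b blk=16 s=0: MISS | VC [39, 48, 8]
  [10] addr=0x8f blk=8 s=0: VC-HIT | VC [39, 48, 16]
  [11] addr=0xf8 blk=15 s=7: L1-HIT | VC [39, 48, 16]
  [12] addr=0x173 blk=23 s=7: MISS | VC [39, 48, 16, 15]
  [13] addr=0xf7 blk=15 s=7: VC-HIT | VC [39, 48, 16, 23]

MISSES = 8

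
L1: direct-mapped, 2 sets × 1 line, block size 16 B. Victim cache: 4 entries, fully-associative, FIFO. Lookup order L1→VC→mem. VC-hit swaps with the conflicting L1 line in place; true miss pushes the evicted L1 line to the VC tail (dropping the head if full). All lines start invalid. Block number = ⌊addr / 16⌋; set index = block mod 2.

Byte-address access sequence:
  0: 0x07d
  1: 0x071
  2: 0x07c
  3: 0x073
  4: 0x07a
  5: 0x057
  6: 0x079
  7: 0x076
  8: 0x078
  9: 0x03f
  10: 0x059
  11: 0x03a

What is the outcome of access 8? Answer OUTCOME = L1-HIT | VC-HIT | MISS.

OUTCOME = L1-HIT

0: 0x7d (blk 7, set 1) → MISS  vc=[]
1: 0x71 (blk 7, set 1) → L1-HIT  vc=[]
2: 0x7c (blk 7, set 1) → L1-HIT  vc=[]
3: 0x73 (blk 7, set 1) → L1-HIT  vc=[]
4: 0x7a (blk 7, set 1) → L1-HIT  vc=[]
5: 0x57 (blk 5, set 1) → MISS  vc=[7]
6: 0x79 (blk 7, set 1) → VC-HIT  vc=[5]
7: 0x76 (blk 7, set 1) → L1-HIT  vc=[5]
8: 0x78 (blk 7, set 1) → L1-HIT  vc=[5]
9: 0x3f (blk 3, set 1) → MISS  vc=[5, 7]
10: 0x59 (blk 5, set 1) → VC-HIT  vc=[3, 7]
11: 0x3a (blk 3, set 1) → VC-HIT  vc=[5, 7]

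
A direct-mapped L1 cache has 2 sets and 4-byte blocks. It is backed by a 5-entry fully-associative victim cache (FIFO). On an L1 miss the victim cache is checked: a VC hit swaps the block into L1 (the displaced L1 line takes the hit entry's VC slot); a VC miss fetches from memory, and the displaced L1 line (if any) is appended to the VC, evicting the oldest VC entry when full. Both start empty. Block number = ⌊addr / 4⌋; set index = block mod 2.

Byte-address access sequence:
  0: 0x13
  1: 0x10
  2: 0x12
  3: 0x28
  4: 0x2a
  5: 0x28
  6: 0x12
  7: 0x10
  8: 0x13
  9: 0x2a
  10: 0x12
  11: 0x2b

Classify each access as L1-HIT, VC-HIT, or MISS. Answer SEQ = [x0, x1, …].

SEQ = [MISS, L1-HIT, L1-HIT, MISS, L1-HIT, L1-HIT, VC-HIT, L1-HIT, L1-HIT, VC-HIT, VC-HIT, VC-HIT]

0: 0x13 (blk 4, set 0) → MISS  vc=[]
1: 0x10 (blk 4, set 0) → L1-HIT  vc=[]
2: 0x12 (blk 4, set 0) → L1-HIT  vc=[]
3: 0x28 (blk 10, set 0) → MISS  vc=[4]
4: 0x2a (blk 10, set 0) → L1-HIT  vc=[4]
5: 0x28 (blk 10, set 0) → L1-HIT  vc=[4]
6: 0x12 (blk 4, set 0) → VC-HIT  vc=[10]
7: 0x10 (blk 4, set 0) → L1-HIT  vc=[10]
8: 0x13 (blk 4, set 0) → L1-HIT  vc=[10]
9: 0x2a (blk 10, set 0) → VC-HIT  vc=[4]
10: 0x12 (blk 4, set 0) → VC-HIT  vc=[10]
11: 0x2b (blk 10, set 0) → VC-HIT  vc=[4]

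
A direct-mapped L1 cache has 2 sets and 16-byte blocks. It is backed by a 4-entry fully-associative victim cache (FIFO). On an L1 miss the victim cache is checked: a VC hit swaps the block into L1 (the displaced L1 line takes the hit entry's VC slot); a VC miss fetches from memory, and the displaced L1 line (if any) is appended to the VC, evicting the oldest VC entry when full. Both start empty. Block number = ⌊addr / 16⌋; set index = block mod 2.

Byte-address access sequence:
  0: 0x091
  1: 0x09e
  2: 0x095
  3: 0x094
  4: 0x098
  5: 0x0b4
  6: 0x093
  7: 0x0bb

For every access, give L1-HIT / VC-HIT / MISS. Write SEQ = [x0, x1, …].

  [0] addr=0x91 blk=9 s=1: MISS | VC []
  [1] addr=0x9e blk=9 s=1: L1-HIT | VC []
  [2] addr=0x95 blk=9 s=1: L1-HIT | VC []
  [3] addr=0x94 blk=9 s=1: L1-HIT | VC []
  [4] addr=0x98 blk=9 s=1: L1-HIT | VC []
  [5] addr=0xb4 blk=11 s=1: MISS | VC [9]
  [6] addr=0x93 blk=9 s=1: VC-HIT | VC [11]
  [7] addr=0xbb blk=11 s=1: VC-HIT | VC [9]

SEQ = [MISS, L1-HIT, L1-HIT, L1-HIT, L1-HIT, MISS, VC-HIT, VC-HIT]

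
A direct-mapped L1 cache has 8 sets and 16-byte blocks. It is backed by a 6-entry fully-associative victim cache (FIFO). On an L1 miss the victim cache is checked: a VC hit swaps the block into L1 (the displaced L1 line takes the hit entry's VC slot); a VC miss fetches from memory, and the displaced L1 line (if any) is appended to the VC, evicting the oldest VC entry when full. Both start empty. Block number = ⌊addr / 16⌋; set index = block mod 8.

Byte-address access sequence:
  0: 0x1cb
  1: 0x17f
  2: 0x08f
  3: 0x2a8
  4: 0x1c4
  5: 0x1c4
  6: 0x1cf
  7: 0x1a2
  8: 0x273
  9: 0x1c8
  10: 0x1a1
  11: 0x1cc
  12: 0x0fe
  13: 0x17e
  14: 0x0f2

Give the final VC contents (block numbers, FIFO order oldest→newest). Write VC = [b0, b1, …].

VC = [42, 23, 39]

#0 0x1cb→b28/s4 MISS; vc=[]
#1 0x17f→b23/s7 MISS; vc=[]
#2 0x8f→b8/s0 MISS; vc=[]
#3 0x2a8→b42/s2 MISS; vc=[]
#4 0x1c4→b28/s4 L1-HIT; vc=[]
#5 0x1c4→b28/s4 L1-HIT; vc=[]
#6 0x1cf→b28/s4 L1-HIT; vc=[]
#7 0x1a2→b26/s2 MISS; vc=[42]
#8 0x273→b39/s7 MISS; vc=[42,23]
#9 0x1c8→b28/s4 L1-HIT; vc=[42,23]
#10 0x1a1→b26/s2 L1-HIT; vc=[42,23]
#11 0x1cc→b28/s4 L1-HIT; vc=[42,23]
#12 0xfe→b15/s7 MISS; vc=[42,23,39]
#13 0x17e→b23/s7 VC-HIT; vc=[42,15,39]
#14 0xf2→b15/s7 VC-HIT; vc=[42,23,39]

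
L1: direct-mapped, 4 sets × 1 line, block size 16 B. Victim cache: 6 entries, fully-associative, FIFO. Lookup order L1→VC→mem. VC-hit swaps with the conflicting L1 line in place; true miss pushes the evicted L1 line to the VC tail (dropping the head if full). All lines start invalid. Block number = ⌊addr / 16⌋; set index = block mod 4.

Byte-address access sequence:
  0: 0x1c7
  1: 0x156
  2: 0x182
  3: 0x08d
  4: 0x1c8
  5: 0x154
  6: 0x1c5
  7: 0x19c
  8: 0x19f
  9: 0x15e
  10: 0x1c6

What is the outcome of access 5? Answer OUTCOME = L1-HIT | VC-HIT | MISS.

#0 0x1c7→b28/s0 MISS; vc=[]
#1 0x156→b21/s1 MISS; vc=[]
#2 0x182→b24/s0 MISS; vc=[28]
#3 0x8d→b8/s0 MISS; vc=[28,24]
#4 0x1c8→b28/s0 VC-HIT; vc=[8,24]
#5 0x154→b21/s1 L1-HIT; vc=[8,24]
#6 0x1c5→b28/s0 L1-HIT; vc=[8,24]
#7 0x19c→b25/s1 MISS; vc=[8,24,21]
#8 0x19f→b25/s1 L1-HIT; vc=[8,24,21]
#9 0x15e→b21/s1 VC-HIT; vc=[8,24,25]
#10 0x1c6→b28/s0 L1-HIT; vc=[8,24,25]

OUTCOME = L1-HIT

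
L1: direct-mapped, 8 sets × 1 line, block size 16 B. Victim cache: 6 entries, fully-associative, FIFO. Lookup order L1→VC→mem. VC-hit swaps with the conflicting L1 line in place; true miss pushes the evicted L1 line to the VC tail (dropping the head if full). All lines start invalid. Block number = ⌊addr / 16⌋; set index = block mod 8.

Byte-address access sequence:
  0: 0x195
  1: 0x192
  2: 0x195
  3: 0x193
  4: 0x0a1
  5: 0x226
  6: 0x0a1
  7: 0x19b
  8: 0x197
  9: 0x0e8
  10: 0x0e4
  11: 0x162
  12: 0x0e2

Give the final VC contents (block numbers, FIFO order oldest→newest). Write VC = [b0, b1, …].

VC = [34, 22]

#0 0x195→b25/s1 MISS; vc=[]
#1 0x192→b25/s1 L1-HIT; vc=[]
#2 0x195→b25/s1 L1-HIT; vc=[]
#3 0x193→b25/s1 L1-HIT; vc=[]
#4 0xa1→b10/s2 MISS; vc=[]
#5 0x226→b34/s2 MISS; vc=[10]
#6 0xa1→b10/s2 VC-HIT; vc=[34]
#7 0x19b→b25/s1 L1-HIT; vc=[34]
#8 0x197→b25/s1 L1-HIT; vc=[34]
#9 0xe8→b14/s6 MISS; vc=[34]
#10 0xe4→b14/s6 L1-HIT; vc=[34]
#11 0x162→b22/s6 MISS; vc=[34,14]
#12 0xe2→b14/s6 VC-HIT; vc=[34,22]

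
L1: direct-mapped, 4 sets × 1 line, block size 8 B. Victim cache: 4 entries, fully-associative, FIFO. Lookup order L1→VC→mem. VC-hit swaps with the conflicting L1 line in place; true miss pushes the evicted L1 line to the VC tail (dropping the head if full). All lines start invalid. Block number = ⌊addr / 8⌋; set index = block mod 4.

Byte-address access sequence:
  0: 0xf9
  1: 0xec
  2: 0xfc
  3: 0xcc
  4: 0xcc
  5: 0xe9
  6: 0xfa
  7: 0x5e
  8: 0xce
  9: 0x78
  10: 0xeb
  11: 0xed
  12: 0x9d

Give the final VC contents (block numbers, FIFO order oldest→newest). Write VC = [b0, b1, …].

  [0] addr=0xf9 blk=31 s=3: MISS | VC []
  [1] addr=0xec blk=29 s=1: MISS | VC []
  [2] addr=0xfc blk=31 s=3: L1-HIT | VC []
  [3] addr=0xcc blk=25 s=1: MISS | VC [29]
  [4] addr=0xcc blk=25 s=1: L1-HIT | VC [29]
  [5] addr=0xe9 blk=29 s=1: VC-HIT | VC [25]
  [6] addr=0xfa blk=31 s=3: L1-HIT | VC [25]
  [7] addr=0x5e blk=11 s=3: MISS | VC [25, 31]
  [8] addr=0xce blk=25 s=1: VC-HIT | VC [29, 31]
  [9] addr=0x78 blk=15 s=3: MISS | VC [29, 31, 11]
  [10] addr=0xeb blk=29 s=1: VC-HIT | VC [25, 31, 11]
  [11] addr=0xed blk=29 s=1: L1-HIT | VC [25, 31, 11]
  [12] addr=0x9d blk=19 s=3: MISS | VC [25, 31, 11, 15]

VC = [25, 31, 11, 15]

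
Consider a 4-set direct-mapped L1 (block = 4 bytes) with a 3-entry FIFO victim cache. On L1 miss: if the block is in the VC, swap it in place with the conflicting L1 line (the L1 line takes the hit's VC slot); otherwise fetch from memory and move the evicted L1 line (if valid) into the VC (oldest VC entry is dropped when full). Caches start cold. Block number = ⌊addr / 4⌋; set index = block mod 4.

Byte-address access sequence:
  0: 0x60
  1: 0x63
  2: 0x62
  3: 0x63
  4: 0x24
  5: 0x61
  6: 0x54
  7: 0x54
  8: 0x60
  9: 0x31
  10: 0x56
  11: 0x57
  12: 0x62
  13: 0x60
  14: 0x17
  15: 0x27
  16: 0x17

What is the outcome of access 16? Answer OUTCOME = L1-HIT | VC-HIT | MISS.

OUTCOME = VC-HIT

0: 0x60 (blk 24, set 0) → MISS  vc=[]
1: 0x63 (blk 24, set 0) → L1-HIT  vc=[]
2: 0x62 (blk 24, set 0) → L1-HIT  vc=[]
3: 0x63 (blk 24, set 0) → L1-HIT  vc=[]
4: 0x24 (blk 9, set 1) → MISS  vc=[]
5: 0x61 (blk 24, set 0) → L1-HIT  vc=[]
6: 0x54 (blk 21, set 1) → MISS  vc=[9]
7: 0x54 (blk 21, set 1) → L1-HIT  vc=[9]
8: 0x60 (blk 24, set 0) → L1-HIT  vc=[9]
9: 0x31 (blk 12, set 0) → MISS  vc=[9, 24]
10: 0x56 (blk 21, set 1) → L1-HIT  vc=[9, 24]
11: 0x57 (blk 21, set 1) → L1-HIT  vc=[9, 24]
12: 0x62 (blk 24, set 0) → VC-HIT  vc=[9, 12]
13: 0x60 (blk 24, set 0) → L1-HIT  vc=[9, 12]
14: 0x17 (blk 5, set 1) → MISS  vc=[9, 12, 21]
15: 0x27 (blk 9, set 1) → VC-HIT  vc=[5, 12, 21]
16: 0x17 (blk 5, set 1) → VC-HIT  vc=[9, 12, 21]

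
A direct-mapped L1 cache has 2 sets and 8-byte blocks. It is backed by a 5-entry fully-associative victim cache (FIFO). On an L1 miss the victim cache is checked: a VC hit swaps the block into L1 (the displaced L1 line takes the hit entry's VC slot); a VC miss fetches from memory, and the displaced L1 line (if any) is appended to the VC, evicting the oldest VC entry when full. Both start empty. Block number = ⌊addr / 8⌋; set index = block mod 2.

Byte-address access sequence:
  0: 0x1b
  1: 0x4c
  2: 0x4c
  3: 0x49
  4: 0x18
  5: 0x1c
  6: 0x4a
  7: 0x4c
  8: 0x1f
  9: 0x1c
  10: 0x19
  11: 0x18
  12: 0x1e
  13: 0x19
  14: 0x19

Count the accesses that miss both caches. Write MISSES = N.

0: 0x1b (blk 3, set 1) → MISS  vc=[]
1: 0x4c (blk 9, set 1) → MISS  vc=[3]
2: 0x4c (blk 9, set 1) → L1-HIT  vc=[3]
3: 0x49 (blk 9, set 1) → L1-HIT  vc=[3]
4: 0x18 (blk 3, set 1) → VC-HIT  vc=[9]
5: 0x1c (blk 3, set 1) → L1-HIT  vc=[9]
6: 0x4a (blk 9, set 1) → VC-HIT  vc=[3]
7: 0x4c (blk 9, set 1) → L1-HIT  vc=[3]
8: 0x1f (blk 3, set 1) → VC-HIT  vc=[9]
9: 0x1c (blk 3, set 1) → L1-HIT  vc=[9]
10: 0x19 (blk 3, set 1) → L1-HIT  vc=[9]
11: 0x18 (blk 3, set 1) → L1-HIT  vc=[9]
12: 0x1e (blk 3, set 1) → L1-HIT  vc=[9]
13: 0x19 (blk 3, set 1) → L1-HIT  vc=[9]
14: 0x19 (blk 3, set 1) → L1-HIT  vc=[9]

MISSES = 2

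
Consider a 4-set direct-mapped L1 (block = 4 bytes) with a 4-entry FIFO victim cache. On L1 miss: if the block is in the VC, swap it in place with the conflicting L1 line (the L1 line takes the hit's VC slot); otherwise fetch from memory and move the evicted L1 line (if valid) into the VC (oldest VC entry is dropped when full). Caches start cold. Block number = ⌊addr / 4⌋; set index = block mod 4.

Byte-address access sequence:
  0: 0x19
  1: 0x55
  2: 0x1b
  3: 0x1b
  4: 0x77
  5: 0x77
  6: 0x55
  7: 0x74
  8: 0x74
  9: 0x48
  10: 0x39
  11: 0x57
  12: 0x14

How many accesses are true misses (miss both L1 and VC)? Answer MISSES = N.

#0 0x19→b6/s2 MISS; vc=[]
#1 0x55→b21/s1 MISS; vc=[]
#2 0x1b→b6/s2 L1-HIT; vc=[]
#3 0x1b→b6/s2 L1-HIT; vc=[]
#4 0x77→b29/s1 MISS; vc=[21]
#5 0x77→b29/s1 L1-HIT; vc=[21]
#6 0x55→b21/s1 VC-HIT; vc=[29]
#7 0x74→b29/s1 VC-HIT; vc=[21]
#8 0x74→b29/s1 L1-HIT; vc=[21]
#9 0x48→b18/s2 MISS; vc=[21,6]
#10 0x39→b14/s2 MISS; vc=[21,6,18]
#11 0x57→b21/s1 VC-HIT; vc=[29,6,18]
#12 0x14→b5/s1 MISS; vc=[29,6,18,21]

MISSES = 6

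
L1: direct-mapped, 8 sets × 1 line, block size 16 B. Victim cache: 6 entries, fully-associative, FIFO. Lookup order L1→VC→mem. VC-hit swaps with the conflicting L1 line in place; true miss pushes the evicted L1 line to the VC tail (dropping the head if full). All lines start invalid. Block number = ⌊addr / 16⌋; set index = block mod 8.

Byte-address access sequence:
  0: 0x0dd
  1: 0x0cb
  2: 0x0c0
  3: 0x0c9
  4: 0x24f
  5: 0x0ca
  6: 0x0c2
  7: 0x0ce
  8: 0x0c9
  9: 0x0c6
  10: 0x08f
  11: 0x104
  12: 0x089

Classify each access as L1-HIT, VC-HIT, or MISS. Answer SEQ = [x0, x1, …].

#0 0xdd→b13/s5 MISS; vc=[]
#1 0xcb→b12/s4 MISS; vc=[]
#2 0xc0→b12/s4 L1-HIT; vc=[]
#3 0xc9→b12/s4 L1-HIT; vc=[]
#4 0x24f→b36/s4 MISS; vc=[12]
#5 0xca→b12/s4 VC-HIT; vc=[36]
#6 0xc2→b12/s4 L1-HIT; vc=[36]
#7 0xce→b12/s4 L1-HIT; vc=[36]
#8 0xc9→b12/s4 L1-HIT; vc=[36]
#9 0xc6→b12/s4 L1-HIT; vc=[36]
#10 0x8f→b8/s0 MISS; vc=[36]
#11 0x104→b16/s0 MISS; vc=[36,8]
#12 0x89→b8/s0 VC-HIT; vc=[36,16]

SEQ = [MISS, MISS, L1-HIT, L1-HIT, MISS, VC-HIT, L1-HIT, L1-HIT, L1-HIT, L1-HIT, MISS, MISS, VC-HIT]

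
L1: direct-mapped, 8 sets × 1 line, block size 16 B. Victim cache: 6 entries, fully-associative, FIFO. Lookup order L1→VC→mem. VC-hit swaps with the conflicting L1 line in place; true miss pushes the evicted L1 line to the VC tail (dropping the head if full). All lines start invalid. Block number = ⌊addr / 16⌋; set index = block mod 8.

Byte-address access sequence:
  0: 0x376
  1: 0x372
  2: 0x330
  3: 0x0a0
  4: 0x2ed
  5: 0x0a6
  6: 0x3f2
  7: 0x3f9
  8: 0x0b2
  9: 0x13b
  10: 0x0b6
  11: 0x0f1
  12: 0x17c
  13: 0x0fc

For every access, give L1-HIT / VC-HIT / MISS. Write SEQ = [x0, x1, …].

#0 0x376→b55/s7 MISS; vc=[]
#1 0x372→b55/s7 L1-HIT; vc=[]
#2 0x330→b51/s3 MISS; vc=[]
#3 0xa0→b10/s2 MISS; vc=[]
#4 0x2ed→b46/s6 MISS; vc=[]
#5 0xa6→b10/s2 L1-HIT; vc=[]
#6 0x3f2→b63/s7 MISS; vc=[55]
#7 0x3f9→b63/s7 L1-HIT; vc=[55]
#8 0xb2→b11/s3 MISS; vc=[55,51]
#9 0x13b→b19/s3 MISS; vc=[55,51,11]
#10 0xb6→b11/s3 VC-HIT; vc=[55,51,19]
#11 0xf1→b15/s7 MISS; vc=[55,51,19,63]
#12 0x17c→b23/s7 MISS; vc=[55,51,19,63,15]
#13 0xfc→b15/s7 VC-HIT; vc=[55,51,19,63,23]

SEQ = [MISS, L1-HIT, MISS, MISS, MISS, L1-HIT, MISS, L1-HIT, MISS, MISS, VC-HIT, MISS, MISS, VC-HIT]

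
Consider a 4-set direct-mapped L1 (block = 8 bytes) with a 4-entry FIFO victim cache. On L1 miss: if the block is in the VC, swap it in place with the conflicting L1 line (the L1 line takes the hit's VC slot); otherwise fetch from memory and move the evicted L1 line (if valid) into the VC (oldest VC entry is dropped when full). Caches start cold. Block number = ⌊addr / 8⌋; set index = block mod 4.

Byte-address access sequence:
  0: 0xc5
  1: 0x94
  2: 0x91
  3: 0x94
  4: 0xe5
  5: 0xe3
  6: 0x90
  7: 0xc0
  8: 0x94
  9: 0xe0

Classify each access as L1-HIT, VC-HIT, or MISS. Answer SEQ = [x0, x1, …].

SEQ = [MISS, MISS, L1-HIT, L1-HIT, MISS, L1-HIT, L1-HIT, VC-HIT, L1-HIT, VC-HIT]

  [0] addr=0xc5 blk=24 s=0: MISS | VC []
  [1] addr=0x94 blk=18 s=2: MISS | VC []
  [2] addr=0x91 blk=18 s=2: L1-HIT | VC []
  [3] addr=0x94 blk=18 s=2: L1-HIT | VC []
  [4] addr=0xe5 blk=28 s=0: MISS | VC [24]
  [5] addr=0xe3 blk=28 s=0: L1-HIT | VC [24]
  [6] addr=0x90 blk=18 s=2: L1-HIT | VC [24]
  [7] addr=0xc0 blk=24 s=0: VC-HIT | VC [28]
  [8] addr=0x94 blk=18 s=2: L1-HIT | VC [28]
  [9] addr=0xe0 blk=28 s=0: VC-HIT | VC [24]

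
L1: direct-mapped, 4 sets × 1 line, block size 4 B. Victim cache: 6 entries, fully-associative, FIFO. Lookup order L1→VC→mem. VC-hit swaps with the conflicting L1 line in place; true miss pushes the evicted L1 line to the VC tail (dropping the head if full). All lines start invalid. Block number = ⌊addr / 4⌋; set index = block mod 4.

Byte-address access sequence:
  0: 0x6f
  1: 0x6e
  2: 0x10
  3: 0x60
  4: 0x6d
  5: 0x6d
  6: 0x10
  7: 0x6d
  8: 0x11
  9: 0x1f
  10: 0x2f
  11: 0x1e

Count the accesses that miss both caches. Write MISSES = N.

  [0] addr=0x6f blk=27 s=3: MISS | VC []
  [1] addr=0x6e blk=27 s=3: L1-HIT | VC []
  [2] addr=0x10 blk=4 s=0: MISS | VC []
  [3] addr=0x60 blk=24 s=0: MISS | VC [4]
  [4] addr=0x6d blk=27 s=3: L1-HIT | VC [4]
  [5] addr=0x6d blk=27 s=3: L1-HIT | VC [4]
  [6] addr=0x10 blk=4 s=0: VC-HIT | VC [24]
  [7] addr=0x6d blk=27 s=3: L1-HIT | VC [24]
  [8] addr=0x11 blk=4 s=0: L1-HIT | VC [24]
  [9] addr=0x1f blk=7 s=3: MISS | VC [24, 27]
  [10] addr=0x2f blk=11 s=3: MISS | VC [24, 27, 7]
  [11] addr=0x1e blk=7 s=3: VC-HIT | VC [24, 27, 11]

MISSES = 5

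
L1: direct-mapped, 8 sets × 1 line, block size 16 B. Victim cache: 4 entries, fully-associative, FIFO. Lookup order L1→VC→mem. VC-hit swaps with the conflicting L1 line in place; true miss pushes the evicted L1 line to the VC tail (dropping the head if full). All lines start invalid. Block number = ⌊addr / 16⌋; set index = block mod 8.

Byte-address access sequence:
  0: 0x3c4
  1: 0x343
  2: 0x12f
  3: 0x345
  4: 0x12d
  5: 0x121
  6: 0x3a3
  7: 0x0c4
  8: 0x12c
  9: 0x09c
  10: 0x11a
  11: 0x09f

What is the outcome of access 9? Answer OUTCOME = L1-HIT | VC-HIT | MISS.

OUTCOME = MISS

0: 0x3c4 (blk 60, set 4) → MISS  vc=[]
1: 0x343 (blk 52, set 4) → MISS  vc=[60]
2: 0x12f (blk 18, set 2) → MISS  vc=[60]
3: 0x345 (blk 52, set 4) → L1-HIT  vc=[60]
4: 0x12d (blk 18, set 2) → L1-HIT  vc=[60]
5: 0x121 (blk 18, set 2) → L1-HIT  vc=[60]
6: 0x3a3 (blk 58, set 2) → MISS  vc=[60, 18]
7: 0xc4 (blk 12, set 4) → MISS  vc=[60, 18, 52]
8: 0x12c (blk 18, set 2) → VC-HIT  vc=[60, 58, 52]
9: 0x9c (blk 9, set 1) → MISS  vc=[60, 58, 52]
10: 0x11a (blk 17, set 1) → MISS  vc=[60, 58, 52, 9]
11: 0x9f (blk 9, set 1) → VC-HIT  vc=[60, 58, 52, 17]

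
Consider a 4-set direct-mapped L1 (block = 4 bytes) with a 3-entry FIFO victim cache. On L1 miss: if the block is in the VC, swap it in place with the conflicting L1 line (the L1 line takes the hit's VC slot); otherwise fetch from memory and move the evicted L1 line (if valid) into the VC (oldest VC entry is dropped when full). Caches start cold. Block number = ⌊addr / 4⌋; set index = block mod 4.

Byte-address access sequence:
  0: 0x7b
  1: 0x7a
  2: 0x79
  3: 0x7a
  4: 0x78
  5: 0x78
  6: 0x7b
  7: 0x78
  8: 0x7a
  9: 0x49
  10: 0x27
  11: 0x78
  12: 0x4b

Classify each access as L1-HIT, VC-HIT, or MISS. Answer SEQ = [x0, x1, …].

SEQ = [MISS, L1-HIT, L1-HIT, L1-HIT, L1-HIT, L1-HIT, L1-HIT, L1-HIT, L1-HIT, MISS, MISS, VC-HIT, VC-HIT]

0: 0x7b (blk 30, set 2) → MISS  vc=[]
1: 0x7a (blk 30, set 2) → L1-HIT  vc=[]
2: 0x79 (blk 30, set 2) → L1-HIT  vc=[]
3: 0x7a (blk 30, set 2) → L1-HIT  vc=[]
4: 0x78 (blk 30, set 2) → L1-HIT  vc=[]
5: 0x78 (blk 30, set 2) → L1-HIT  vc=[]
6: 0x7b (blk 30, set 2) → L1-HIT  vc=[]
7: 0x78 (blk 30, set 2) → L1-HIT  vc=[]
8: 0x7a (blk 30, set 2) → L1-HIT  vc=[]
9: 0x49 (blk 18, set 2) → MISS  vc=[30]
10: 0x27 (blk 9, set 1) → MISS  vc=[30]
11: 0x78 (blk 30, set 2) → VC-HIT  vc=[18]
12: 0x4b (blk 18, set 2) → VC-HIT  vc=[30]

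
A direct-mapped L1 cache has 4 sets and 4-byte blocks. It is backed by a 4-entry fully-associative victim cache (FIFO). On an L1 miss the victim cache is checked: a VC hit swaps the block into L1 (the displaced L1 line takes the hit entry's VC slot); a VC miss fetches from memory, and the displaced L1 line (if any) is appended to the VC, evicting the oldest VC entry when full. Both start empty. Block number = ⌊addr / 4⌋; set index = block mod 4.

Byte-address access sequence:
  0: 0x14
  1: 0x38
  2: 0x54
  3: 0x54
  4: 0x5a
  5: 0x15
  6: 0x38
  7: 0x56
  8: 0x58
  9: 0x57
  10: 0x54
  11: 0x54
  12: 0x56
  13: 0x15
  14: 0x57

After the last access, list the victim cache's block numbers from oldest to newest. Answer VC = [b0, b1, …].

#0 0x14→b5/s1 MISS; vc=[]
#1 0x38→b14/s2 MISS; vc=[]
#2 0x54→b21/s1 MISS; vc=[5]
#3 0x54→b21/s1 L1-HIT; vc=[5]
#4 0x5a→b22/s2 MISS; vc=[5,14]
#5 0x15→b5/s1 VC-HIT; vc=[21,14]
#6 0x38→b14/s2 VC-HIT; vc=[21,22]
#7 0x56→b21/s1 VC-HIT; vc=[5,22]
#8 0x58→b22/s2 VC-HIT; vc=[5,14]
#9 0x57→b21/s1 L1-HIT; vc=[5,14]
#10 0x54→b21/s1 L1-HIT; vc=[5,14]
#11 0x54→b21/s1 L1-HIT; vc=[5,14]
#12 0x56→b21/s1 L1-HIT; vc=[5,14]
#13 0x15→b5/s1 VC-HIT; vc=[21,14]
#14 0x57→b21/s1 VC-HIT; vc=[5,14]

VC = [5, 14]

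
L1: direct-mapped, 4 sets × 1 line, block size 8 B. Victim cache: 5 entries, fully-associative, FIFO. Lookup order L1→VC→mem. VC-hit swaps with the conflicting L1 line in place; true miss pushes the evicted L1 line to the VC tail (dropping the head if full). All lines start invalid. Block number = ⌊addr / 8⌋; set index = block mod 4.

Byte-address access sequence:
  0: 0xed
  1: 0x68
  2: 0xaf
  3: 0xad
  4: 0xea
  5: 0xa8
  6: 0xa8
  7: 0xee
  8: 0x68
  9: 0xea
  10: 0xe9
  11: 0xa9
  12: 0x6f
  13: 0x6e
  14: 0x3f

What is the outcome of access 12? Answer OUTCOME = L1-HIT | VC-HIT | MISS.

OUTCOME = VC-HIT

0: 0xed (blk 29, set 1) → MISS  vc=[]
1: 0x68 (blk 13, set 1) → MISS  vc=[29]
2: 0xaf (blk 21, set 1) → MISS  vc=[29, 13]
3: 0xad (blk 21, set 1) → L1-HIT  vc=[29, 13]
4: 0xea (blk 29, set 1) → VC-HIT  vc=[21, 13]
5: 0xa8 (blk 21, set 1) → VC-HIT  vc=[29, 13]
6: 0xa8 (blk 21, set 1) → L1-HIT  vc=[29, 13]
7: 0xee (blk 29, set 1) → VC-HIT  vc=[21, 13]
8: 0x68 (blk 13, set 1) → VC-HIT  vc=[21, 29]
9: 0xea (blk 29, set 1) → VC-HIT  vc=[21, 13]
10: 0xe9 (blk 29, set 1) → L1-HIT  vc=[21, 13]
11: 0xa9 (blk 21, set 1) → VC-HIT  vc=[29, 13]
12: 0x6f (blk 13, set 1) → VC-HIT  vc=[29, 21]
13: 0x6e (blk 13, set 1) → L1-HIT  vc=[29, 21]
14: 0x3f (blk 7, set 3) → MISS  vc=[29, 21]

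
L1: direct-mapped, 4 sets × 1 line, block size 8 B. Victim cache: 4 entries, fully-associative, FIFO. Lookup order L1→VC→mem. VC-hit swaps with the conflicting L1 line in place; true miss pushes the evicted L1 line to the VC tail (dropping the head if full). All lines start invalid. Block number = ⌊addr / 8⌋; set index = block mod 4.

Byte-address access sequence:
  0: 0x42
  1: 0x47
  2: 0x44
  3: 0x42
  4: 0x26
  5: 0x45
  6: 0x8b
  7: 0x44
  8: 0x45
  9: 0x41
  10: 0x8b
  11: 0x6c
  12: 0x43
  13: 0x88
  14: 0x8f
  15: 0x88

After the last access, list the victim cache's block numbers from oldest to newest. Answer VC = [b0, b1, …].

#0 0x42→b8/s0 MISS; vc=[]
#1 0x47→b8/s0 L1-HIT; vc=[]
#2 0x44→b8/s0 L1-HIT; vc=[]
#3 0x42→b8/s0 L1-HIT; vc=[]
#4 0x26→b4/s0 MISS; vc=[8]
#5 0x45→b8/s0 VC-HIT; vc=[4]
#6 0x8b→b17/s1 MISS; vc=[4]
#7 0x44→b8/s0 L1-HIT; vc=[4]
#8 0x45→b8/s0 L1-HIT; vc=[4]
#9 0x41→b8/s0 L1-HIT; vc=[4]
#10 0x8b→b17/s1 L1-HIT; vc=[4]
#11 0x6c→b13/s1 MISS; vc=[4,17]
#12 0x43→b8/s0 L1-HIT; vc=[4,17]
#13 0x88→b17/s1 VC-HIT; vc=[4,13]
#14 0x8f→b17/s1 L1-HIT; vc=[4,13]
#15 0x88→b17/s1 L1-HIT; vc=[4,13]

VC = [4, 13]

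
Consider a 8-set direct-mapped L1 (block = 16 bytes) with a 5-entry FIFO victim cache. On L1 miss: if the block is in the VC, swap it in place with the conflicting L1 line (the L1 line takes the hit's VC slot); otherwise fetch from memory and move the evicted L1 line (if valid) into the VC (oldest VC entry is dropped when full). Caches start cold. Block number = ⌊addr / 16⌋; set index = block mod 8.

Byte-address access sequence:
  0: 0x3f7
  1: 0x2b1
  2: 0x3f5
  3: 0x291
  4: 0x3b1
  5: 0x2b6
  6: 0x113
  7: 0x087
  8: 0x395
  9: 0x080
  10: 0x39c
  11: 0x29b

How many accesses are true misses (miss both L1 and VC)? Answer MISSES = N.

MISSES = 7

0: 0x3f7 (blk 63, set 7) → MISS  vc=[]
1: 0x2b1 (blk 43, set 3) → MISS  vc=[]
2: 0x3f5 (blk 63, set 7) → L1-HIT  vc=[]
3: 0x291 (blk 41, set 1) → MISS  vc=[]
4: 0x3b1 (blk 59, set 3) → MISS  vc=[43]
5: 0x2b6 (blk 43, set 3) → VC-HIT  vc=[59]
6: 0x113 (blk 17, set 1) → MISS  vc=[59, 41]
7: 0x87 (blk 8, set 0) → MISS  vc=[59, 41]
8: 0x395 (blk 57, set 1) → MISS  vc=[59, 41, 17]
9: 0x80 (blk 8, set 0) → L1-HIT  vc=[59, 41, 17]
10: 0x39c (blk 57, set 1) → L1-HIT  vc=[59, 41, 17]
11: 0x29b (blk 41, set 1) → VC-HIT  vc=[59, 57, 17]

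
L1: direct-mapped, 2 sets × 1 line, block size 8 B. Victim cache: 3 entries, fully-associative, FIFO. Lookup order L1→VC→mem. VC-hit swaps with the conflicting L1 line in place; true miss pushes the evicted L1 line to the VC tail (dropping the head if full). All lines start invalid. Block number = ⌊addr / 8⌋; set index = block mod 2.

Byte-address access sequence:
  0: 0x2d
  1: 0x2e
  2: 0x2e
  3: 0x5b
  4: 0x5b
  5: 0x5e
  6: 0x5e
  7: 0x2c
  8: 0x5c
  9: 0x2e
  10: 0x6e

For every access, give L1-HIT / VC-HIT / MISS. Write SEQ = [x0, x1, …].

SEQ = [MISS, L1-HIT, L1-HIT, MISS, L1-HIT, L1-HIT, L1-HIT, VC-HIT, VC-HIT, VC-HIT, MISS]

0: 0x2d (blk 5, set 1) → MISS  vc=[]
1: 0x2e (blk 5, set 1) → L1-HIT  vc=[]
2: 0x2e (blk 5, set 1) → L1-HIT  vc=[]
3: 0x5b (blk 11, set 1) → MISS  vc=[5]
4: 0x5b (blk 11, set 1) → L1-HIT  vc=[5]
5: 0x5e (blk 11, set 1) → L1-HIT  vc=[5]
6: 0x5e (blk 11, set 1) → L1-HIT  vc=[5]
7: 0x2c (blk 5, set 1) → VC-HIT  vc=[11]
8: 0x5c (blk 11, set 1) → VC-HIT  vc=[5]
9: 0x2e (blk 5, set 1) → VC-HIT  vc=[11]
10: 0x6e (blk 13, set 1) → MISS  vc=[11, 5]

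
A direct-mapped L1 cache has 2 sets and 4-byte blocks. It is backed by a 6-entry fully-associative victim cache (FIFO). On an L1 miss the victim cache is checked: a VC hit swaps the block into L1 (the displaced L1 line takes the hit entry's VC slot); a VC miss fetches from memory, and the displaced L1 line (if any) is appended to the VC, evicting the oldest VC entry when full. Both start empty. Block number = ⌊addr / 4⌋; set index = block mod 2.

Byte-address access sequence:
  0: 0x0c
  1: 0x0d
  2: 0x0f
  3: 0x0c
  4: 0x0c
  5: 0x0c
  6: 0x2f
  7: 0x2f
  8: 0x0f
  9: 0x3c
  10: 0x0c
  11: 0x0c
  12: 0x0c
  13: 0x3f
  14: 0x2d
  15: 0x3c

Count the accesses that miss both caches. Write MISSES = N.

0: 0xc (blk 3, set 1) → MISS  vc=[]
1: 0xd (blk 3, set 1) → L1-HIT  vc=[]
2: 0xf (blk 3, set 1) → L1-HIT  vc=[]
3: 0xc (blk 3, set 1) → L1-HIT  vc=[]
4: 0xc (blk 3, set 1) → L1-HIT  vc=[]
5: 0xc (blk 3, set 1) → L1-HIT  vc=[]
6: 0x2f (blk 11, set 1) → MISS  vc=[3]
7: 0x2f (blk 11, set 1) → L1-HIT  vc=[3]
8: 0xf (blk 3, set 1) → VC-HIT  vc=[11]
9: 0x3c (blk 15, set 1) → MISS  vc=[11, 3]
10: 0xc (blk 3, set 1) → VC-HIT  vc=[11, 15]
11: 0xc (blk 3, set 1) → L1-HIT  vc=[11, 15]
12: 0xc (blk 3, set 1) → L1-HIT  vc=[11, 15]
13: 0x3f (blk 15, set 1) → VC-HIT  vc=[11, 3]
14: 0x2d (blk 11, set 1) → VC-HIT  vc=[15, 3]
15: 0x3c (blk 15, set 1) → VC-HIT  vc=[11, 3]

MISSES = 3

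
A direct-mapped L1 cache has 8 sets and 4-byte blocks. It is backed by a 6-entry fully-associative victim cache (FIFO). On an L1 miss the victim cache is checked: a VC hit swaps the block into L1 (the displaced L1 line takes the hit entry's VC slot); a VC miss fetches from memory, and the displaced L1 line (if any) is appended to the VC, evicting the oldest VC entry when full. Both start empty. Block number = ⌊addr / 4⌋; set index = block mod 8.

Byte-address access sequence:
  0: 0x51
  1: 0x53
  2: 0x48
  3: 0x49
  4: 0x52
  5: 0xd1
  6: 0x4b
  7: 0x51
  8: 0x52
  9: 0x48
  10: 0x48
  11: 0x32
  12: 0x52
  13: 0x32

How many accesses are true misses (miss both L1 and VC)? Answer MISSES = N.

0: 0x51 (blk 20, set 4) → MISS  vc=[]
1: 0x53 (blk 20, set 4) → L1-HIT  vc=[]
2: 0x48 (blk 18, set 2) → MISS  vc=[]
3: 0x49 (blk 18, set 2) → L1-HIT  vc=[]
4: 0x52 (blk 20, set 4) → L1-HIT  vc=[]
5: 0xd1 (blk 52, set 4) → MISS  vc=[20]
6: 0x4b (blk 18, set 2) → L1-HIT  vc=[20]
7: 0x51 (blk 20, set 4) → VC-HIT  vc=[52]
8: 0x52 (blk 20, set 4) → L1-HIT  vc=[52]
9: 0x48 (blk 18, set 2) → L1-HIT  vc=[52]
10: 0x48 (blk 18, set 2) → L1-HIT  vc=[52]
11: 0x32 (blk 12, set 4) → MISS  vc=[52, 20]
12: 0x52 (blk 20, set 4) → VC-HIT  vc=[52, 12]
13: 0x32 (blk 12, set 4) → VC-HIT  vc=[52, 20]

MISSES = 4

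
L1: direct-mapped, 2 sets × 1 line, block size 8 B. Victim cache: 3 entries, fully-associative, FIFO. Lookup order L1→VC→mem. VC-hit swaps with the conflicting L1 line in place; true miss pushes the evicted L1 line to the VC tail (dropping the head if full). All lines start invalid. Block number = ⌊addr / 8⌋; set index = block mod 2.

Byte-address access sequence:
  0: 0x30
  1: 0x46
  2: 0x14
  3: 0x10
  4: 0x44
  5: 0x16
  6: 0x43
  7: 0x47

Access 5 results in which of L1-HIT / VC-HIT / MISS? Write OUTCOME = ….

0: 0x30 (blk 6, set 0) → MISS  vc=[]
1: 0x46 (blk 8, set 0) → MISS  vc=[6]
2: 0x14 (blk 2, set 0) → MISS  vc=[6, 8]
3: 0x10 (blk 2, set 0) → L1-HIT  vc=[6, 8]
4: 0x44 (blk 8, set 0) → VC-HIT  vc=[6, 2]
5: 0x16 (blk 2, set 0) → VC-HIT  vc=[6, 8]
6: 0x43 (blk 8, set 0) → VC-HIT  vc=[6, 2]
7: 0x47 (blk 8, set 0) → L1-HIT  vc=[6, 2]

OUTCOME = VC-HIT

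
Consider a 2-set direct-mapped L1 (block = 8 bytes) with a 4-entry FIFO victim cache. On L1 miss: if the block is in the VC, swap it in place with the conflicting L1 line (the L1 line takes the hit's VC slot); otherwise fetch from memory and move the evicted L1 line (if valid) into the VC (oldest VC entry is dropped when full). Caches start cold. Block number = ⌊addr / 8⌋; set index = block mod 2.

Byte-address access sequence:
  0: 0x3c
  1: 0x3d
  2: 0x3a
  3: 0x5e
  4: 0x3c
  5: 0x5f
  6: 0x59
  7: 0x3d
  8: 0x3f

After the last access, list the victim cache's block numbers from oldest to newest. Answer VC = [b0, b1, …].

VC = [11]

#0 0x3c→b7/s1 MISS; vc=[]
#1 0x3d→b7/s1 L1-HIT; vc=[]
#2 0x3a→b7/s1 L1-HIT; vc=[]
#3 0x5e→b11/s1 MISS; vc=[7]
#4 0x3c→b7/s1 VC-HIT; vc=[11]
#5 0x5f→b11/s1 VC-HIT; vc=[7]
#6 0x59→b11/s1 L1-HIT; vc=[7]
#7 0x3d→b7/s1 VC-HIT; vc=[11]
#8 0x3f→b7/s1 L1-HIT; vc=[11]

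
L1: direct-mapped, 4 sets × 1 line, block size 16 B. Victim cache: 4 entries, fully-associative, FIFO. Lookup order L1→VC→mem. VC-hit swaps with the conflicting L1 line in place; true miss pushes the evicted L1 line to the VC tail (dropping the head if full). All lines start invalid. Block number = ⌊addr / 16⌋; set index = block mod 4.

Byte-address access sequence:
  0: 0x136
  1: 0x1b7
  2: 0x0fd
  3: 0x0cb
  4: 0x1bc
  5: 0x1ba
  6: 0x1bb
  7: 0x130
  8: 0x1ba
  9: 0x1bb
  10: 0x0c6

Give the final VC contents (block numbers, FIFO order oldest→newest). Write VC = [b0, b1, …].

  [0] addr=0x136 blk=19 s=3: MISS | VC []
  [1] addr=0x1b7 blk=27 s=3: MISS | VC [19]
  [2] addr=0xfd blk=15 s=3: MISS | VC [19, 27]
  [3] addr=0xcb blk=12 s=0: MISS | VC [19, 27]
  [4] addr=0x1bc blk=27 s=3: VC-HIT | VC [19, 15]
  [5] addr=0x1ba blk=27 s=3: L1-HIT | VC [19, 15]
  [6] addr=0x1bb blk=27 s=3: L1-HIT | VC [19, 15]
  [7] addr=0x130 blk=19 s=3: VC-HIT | VC [27, 15]
  [8] addr=0x1ba blk=27 s=3: VC-HIT | VC [19, 15]
  [9] addr=0x1bb blk=27 s=3: L1-HIT | VC [19, 15]
  [10] addr=0xc6 blk=12 s=0: L1-HIT | VC [19, 15]

VC = [19, 15]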